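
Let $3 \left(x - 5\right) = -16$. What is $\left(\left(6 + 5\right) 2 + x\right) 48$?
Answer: $1040$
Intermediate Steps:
$x = - \frac{1}{3}$ ($x = 5 + \frac{1}{3} \left(-16\right) = 5 - \frac{16}{3} = - \frac{1}{3} \approx -0.33333$)
$\left(\left(6 + 5\right) 2 + x\right) 48 = \left(\left(6 + 5\right) 2 - \frac{1}{3}\right) 48 = \left(11 \cdot 2 - \frac{1}{3}\right) 48 = \left(22 - \frac{1}{3}\right) 48 = \frac{65}{3} \cdot 48 = 1040$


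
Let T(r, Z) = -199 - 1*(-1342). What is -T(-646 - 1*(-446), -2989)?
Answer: -1143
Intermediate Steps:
T(r, Z) = 1143 (T(r, Z) = -199 + 1342 = 1143)
-T(-646 - 1*(-446), -2989) = -1*1143 = -1143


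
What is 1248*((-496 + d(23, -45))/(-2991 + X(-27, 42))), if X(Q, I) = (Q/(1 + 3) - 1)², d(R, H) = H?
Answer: 10802688/46895 ≈ 230.36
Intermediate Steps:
X(Q, I) = (-1 + Q/4)² (X(Q, I) = (Q/4 - 1)² = (-1 + Q/4)²)
1248*((-496 + d(23, -45))/(-2991 + X(-27, 42))) = 1248*((-496 - 45)/(-2991 + (-4 - 27)²/16)) = 1248*(-541/(-2991 + (1/16)*(-31)²)) = 1248*(-541/(-2991 + (1/16)*961)) = 1248*(-541/(-2991 + 961/16)) = 1248*(-541/(-46895/16)) = 1248*(-541*(-16/46895)) = 1248*(8656/46895) = 10802688/46895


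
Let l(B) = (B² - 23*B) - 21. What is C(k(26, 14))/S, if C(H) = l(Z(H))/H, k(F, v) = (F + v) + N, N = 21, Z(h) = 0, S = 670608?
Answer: -7/13635696 ≈ -5.1336e-7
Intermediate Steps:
l(B) = -21 + B² - 23*B
k(F, v) = 21 + F + v (k(F, v) = (F + v) + 21 = 21 + F + v)
C(H) = -21/H (C(H) = (-21 + 0² - 23*0)/H = (-21 + 0 + 0)/H = -21/H)
C(k(26, 14))/S = -21/(21 + 26 + 14)/670608 = -21/61*(1/670608) = -21*1/61*(1/670608) = -21/61*1/670608 = -7/13635696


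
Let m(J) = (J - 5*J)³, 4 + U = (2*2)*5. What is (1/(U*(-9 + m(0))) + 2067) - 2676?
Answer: -87697/144 ≈ -609.01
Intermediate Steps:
U = 16 (U = -4 + (2*2)*5 = -4 + 4*5 = -4 + 20 = 16)
m(J) = -64*J³ (m(J) = (-4*J)³ = -64*J³)
(1/(U*(-9 + m(0))) + 2067) - 2676 = (1/(16*(-9 - 64*0³)) + 2067) - 2676 = (1/(16*(-9 - 64*0)) + 2067) - 2676 = (1/(16*(-9 + 0)) + 2067) - 2676 = (1/(16*(-9)) + 2067) - 2676 = (1/(-144) + 2067) - 2676 = (-1/144 + 2067) - 2676 = 297647/144 - 2676 = -87697/144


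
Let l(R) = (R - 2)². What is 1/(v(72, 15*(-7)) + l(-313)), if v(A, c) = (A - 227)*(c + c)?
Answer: 1/131775 ≈ 7.5887e-6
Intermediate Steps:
v(A, c) = 2*c*(-227 + A) (v(A, c) = (-227 + A)*(2*c) = 2*c*(-227 + A))
l(R) = (-2 + R)²
1/(v(72, 15*(-7)) + l(-313)) = 1/(2*(15*(-7))*(-227 + 72) + (-2 - 313)²) = 1/(2*(-105)*(-155) + (-315)²) = 1/(32550 + 99225) = 1/131775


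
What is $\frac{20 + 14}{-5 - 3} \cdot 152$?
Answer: $-646$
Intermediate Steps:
$\frac{20 + 14}{-5 - 3} \cdot 152 = \frac{34}{-8} \cdot 152 = 34 \left(- \frac{1}{8}\right) 152 = \left(- \frac{17}{4}\right) 152 = -646$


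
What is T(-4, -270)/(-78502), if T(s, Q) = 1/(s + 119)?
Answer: -1/9027730 ≈ -1.1077e-7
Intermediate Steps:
T(s, Q) = 1/(119 + s)
T(-4, -270)/(-78502) = 1/((119 - 4)*(-78502)) = -1/78502/115 = (1/115)*(-1/78502) = -1/9027730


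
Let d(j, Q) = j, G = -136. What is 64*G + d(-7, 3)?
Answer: -8711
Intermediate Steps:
64*G + d(-7, 3) = 64*(-136) - 7 = -8704 - 7 = -8711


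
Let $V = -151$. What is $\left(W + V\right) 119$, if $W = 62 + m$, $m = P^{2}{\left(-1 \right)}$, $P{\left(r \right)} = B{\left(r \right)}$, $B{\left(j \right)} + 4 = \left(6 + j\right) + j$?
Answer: $-10591$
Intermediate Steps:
$B{\left(j \right)} = 2 + 2 j$ ($B{\left(j \right)} = -4 + \left(\left(6 + j\right) + j\right) = -4 + \left(6 + 2 j\right) = 2 + 2 j$)
$P{\left(r \right)} = 2 + 2 r$
$m = 0$ ($m = \left(2 + 2 \left(-1\right)\right)^{2} = \left(2 - 2\right)^{2} = 0^{2} = 0$)
$W = 62$ ($W = 62 + 0 = 62$)
$\left(W + V\right) 119 = \left(62 - 151\right) 119 = \left(-89\right) 119 = -10591$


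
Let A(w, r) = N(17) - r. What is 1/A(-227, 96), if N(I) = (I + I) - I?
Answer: -1/79 ≈ -0.012658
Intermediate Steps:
N(I) = I (N(I) = 2*I - I = I)
A(w, r) = 17 - r
1/A(-227, 96) = 1/(17 - 1*96) = 1/(17 - 96) = 1/(-79) = -1/79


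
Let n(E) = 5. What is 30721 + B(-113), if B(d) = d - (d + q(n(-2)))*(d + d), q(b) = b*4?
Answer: 9590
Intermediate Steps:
q(b) = 4*b
B(d) = d - 2*d*(20 + d) (B(d) = d - (d + 4*5)*(d + d) = d - (d + 20)*2*d = d - (20 + d)*2*d = d - 2*d*(20 + d))
30721 + B(-113) = 30721 - 1*(-113)*(39 + 2*(-113)) = 30721 - 1*(-113)*(39 - 226) = 30721 - 1*(-113)*(-187) = 30721 - 21131 = 9590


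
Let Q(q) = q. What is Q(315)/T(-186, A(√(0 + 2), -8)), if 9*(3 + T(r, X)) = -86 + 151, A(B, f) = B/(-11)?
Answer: 2835/38 ≈ 74.605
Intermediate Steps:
A(B, f) = -B/11 (A(B, f) = B*(-1/11) = -B/11)
T(r, X) = 38/9 (T(r, X) = -3 + (-86 + 151)/9 = -3 + (⅑)*65 = -3 + 65/9 = 38/9)
Q(315)/T(-186, A(√(0 + 2), -8)) = 315/(38/9) = 315*(9/38) = 2835/38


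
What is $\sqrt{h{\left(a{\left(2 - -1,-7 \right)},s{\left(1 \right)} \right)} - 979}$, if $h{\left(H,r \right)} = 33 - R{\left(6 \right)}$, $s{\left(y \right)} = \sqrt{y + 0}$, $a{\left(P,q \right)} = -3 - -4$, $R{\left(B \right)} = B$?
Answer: $2 i \sqrt{238} \approx 30.854 i$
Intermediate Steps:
$a{\left(P,q \right)} = 1$ ($a{\left(P,q \right)} = -3 + 4 = 1$)
$s{\left(y \right)} = \sqrt{y}$
$h{\left(H,r \right)} = 27$ ($h{\left(H,r \right)} = 33 - 6 = 27$)
$\sqrt{h{\left(a{\left(2 - -1,-7 \right)},s{\left(1 \right)} \right)} - 979} = \sqrt{27 - 979} = \sqrt{-952} = 2 i \sqrt{238}$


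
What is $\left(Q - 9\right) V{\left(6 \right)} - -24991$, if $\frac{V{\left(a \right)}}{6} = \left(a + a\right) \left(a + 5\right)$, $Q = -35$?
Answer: $-9857$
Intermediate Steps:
$V{\left(a \right)} = 12 a \left(5 + a\right)$ ($V{\left(a \right)} = 6 \left(a + a\right) \left(a + 5\right) = 6 \cdot 2 a \left(5 + a\right) = 12 a \left(5 + a\right)$)
$\left(Q - 9\right) V{\left(6 \right)} - -24991 = \left(-35 - 9\right) 12 \cdot 6 \left(5 + 6\right) - -24991 = - 44 \cdot 12 \cdot 6 \cdot 11 + 24991 = \left(-44\right) 792 + 24991 = -34848 + 24991 = -9857$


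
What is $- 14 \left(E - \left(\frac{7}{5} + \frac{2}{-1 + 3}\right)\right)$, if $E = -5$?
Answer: $\frac{518}{5} \approx 103.6$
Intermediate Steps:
$- 14 \left(E - \left(\frac{7}{5} + \frac{2}{-1 + 3}\right)\right) = - 14 \left(-5 - \left(\frac{7}{5} + \frac{2}{-1 + 3}\right)\right) = - 14 \left(-5 - \left(\frac{7}{5} + \frac{2}{2}\right)\right) = - 14 \left(-5 - \frac{12}{5}\right) = \left(-14\right) \left(- \frac{37}{5}\right) = \frac{518}{5}$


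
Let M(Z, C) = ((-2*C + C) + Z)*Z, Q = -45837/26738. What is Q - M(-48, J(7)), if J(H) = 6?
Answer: -69350733/26738 ≈ -2593.7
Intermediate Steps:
Q = -45837/26738 (Q = -45837*1/26738 = -45837/26738 ≈ -1.7143)
M(Z, C) = Z*(Z - C) (M(Z, C) = (-C + Z)*Z = (Z - C)*Z = Z*(Z - C))
Q - M(-48, J(7)) = -45837/26738 - (-48)*(-48 - 1*6) = -45837/26738 - (-48)*(-48 - 6) = -45837/26738 - (-48)*(-54) = -45837/26738 - 1*2592 = -45837/26738 - 2592 = -69350733/26738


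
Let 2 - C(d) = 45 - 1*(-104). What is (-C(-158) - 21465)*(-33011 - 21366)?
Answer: 1159208886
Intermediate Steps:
C(d) = -147 (C(d) = 2 - (45 - 1*(-104)) = 2 - (45 + 104) = 2 - 1*149 = 2 - 149 = -147)
(-C(-158) - 21465)*(-33011 - 21366) = (-1*(-147) - 21465)*(-33011 - 21366) = (147 - 21465)*(-54377) = -21318*(-54377) = 1159208886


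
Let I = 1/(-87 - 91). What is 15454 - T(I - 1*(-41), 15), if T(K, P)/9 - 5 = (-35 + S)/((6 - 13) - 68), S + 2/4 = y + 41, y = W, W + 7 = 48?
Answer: 770729/50 ≈ 15415.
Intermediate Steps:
W = 41 (W = -7 + 48 = 41)
y = 41
S = 163/2 (S = -½ + (41 + 41) = -½ + 82 = 163/2 ≈ 81.500)
I = -1/178 (I = 1/(-178) = -1/178 ≈ -0.0056180)
T(K, P) = 1971/50 (T(K, P) = 45 + 9*((-35 + 163/2)/((6 - 13) - 68)) = 45 + 9*(93/(2*(-7 - 68))) = 45 + 9*((93/2)/(-75)) = 45 + 9*((93/2)*(-1/75)) = 45 + 9*(-31/50) = 45 - 279/50 = 1971/50)
15454 - T(I - 1*(-41), 15) = 15454 - 1*1971/50 = 15454 - 1971/50 = 770729/50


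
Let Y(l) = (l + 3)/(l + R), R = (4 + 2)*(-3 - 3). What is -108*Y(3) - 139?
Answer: -1313/11 ≈ -119.36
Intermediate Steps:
R = -36 (R = 6*(-6) = -36)
Y(l) = (3 + l)/(-36 + l) (Y(l) = (l + 3)/(l - 36) = (3 + l)/(-36 + l))
-108*Y(3) - 139 = -108*(3 + 3)/(-36 + 3) - 139 = -108*6/(-33) - 139 = -(-36)*6/11 - 139 = -108*(-2/11) - 139 = 216/11 - 139 = -1313/11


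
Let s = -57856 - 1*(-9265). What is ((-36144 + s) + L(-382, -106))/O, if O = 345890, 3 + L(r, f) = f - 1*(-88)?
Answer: -42378/172945 ≈ -0.24504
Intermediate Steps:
s = -48591 (s = -57856 + 9265 = -48591)
L(r, f) = 85 + f (L(r, f) = -3 + (f - 1*(-88)) = -3 + (f + 88) = -3 + (88 + f) = 85 + f)
((-36144 + s) + L(-382, -106))/O = ((-36144 - 48591) + (85 - 106))/345890 = (-84735 - 21)*(1/345890) = -84756*1/345890 = -42378/172945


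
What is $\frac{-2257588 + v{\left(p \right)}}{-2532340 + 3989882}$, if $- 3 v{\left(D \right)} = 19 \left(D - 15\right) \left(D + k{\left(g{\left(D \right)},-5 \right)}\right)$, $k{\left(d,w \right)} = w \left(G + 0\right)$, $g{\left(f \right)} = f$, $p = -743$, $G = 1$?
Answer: $- \frac{8772730}{2186313} \approx -4.0126$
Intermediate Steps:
$k{\left(d,w \right)} = w$ ($k{\left(d,w \right)} = w \left(1 + 0\right) = w 1 = w$)
$v{\left(D \right)} = - \frac{19 \left(-15 + D\right) \left(-5 + D\right)}{3}$ ($v{\left(D \right)} = - \frac{19 \left(D - 15\right) \left(D - 5\right)}{3} = - \frac{19 \left(-15 + D\right) \left(-5 + D\right)}{3}$)
$\frac{-2257588 + v{\left(p \right)}}{-2532340 + 3989882} = \frac{-2257588 - \left(\frac{283765}{3} + \frac{10488931}{3}\right)}{-2532340 + 3989882} = \frac{-2257588 - \frac{10772696}{3}}{1457542} = \left(-2257588 - \frac{10772696}{3}\right) \frac{1}{1457542} = \left(- \frac{17545460}{3}\right) \frac{1}{1457542} = - \frac{8772730}{2186313}$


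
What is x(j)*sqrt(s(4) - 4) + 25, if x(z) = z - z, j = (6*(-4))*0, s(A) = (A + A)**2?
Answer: 25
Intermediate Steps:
s(A) = 4*A**2 (s(A) = (2*A)**2 = 4*A**2)
j = 0 (j = -24*0 = 0)
x(z) = 0
x(j)*sqrt(s(4) - 4) + 25 = 0*sqrt(4*4**2 - 4) + 25 = 0*sqrt(4*16 - 4) + 25 = 0*sqrt(64 - 4) + 25 = 0*sqrt(60) + 25 = 0*(2*sqrt(15)) + 25 = 0 + 25 = 25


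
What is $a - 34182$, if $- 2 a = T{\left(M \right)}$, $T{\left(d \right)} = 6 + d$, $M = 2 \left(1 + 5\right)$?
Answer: $-34191$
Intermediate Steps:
$M = 12$ ($M = 2 \cdot 6 = 12$)
$a = -9$ ($a = - \frac{6 + 12}{2} = \left(- \frac{1}{2}\right) 18 = -9$)
$a - 34182 = -9 - 34182 = -34191$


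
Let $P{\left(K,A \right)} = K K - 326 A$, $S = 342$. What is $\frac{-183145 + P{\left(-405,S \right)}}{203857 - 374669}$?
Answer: $\frac{32653}{42703} \approx 0.76465$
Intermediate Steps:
$P{\left(K,A \right)} = K^{2} - 326 A$
$\frac{-183145 + P{\left(-405,S \right)}}{203857 - 374669} = \frac{-183145 + \left(\left(-405\right)^{2} - 111492\right)}{203857 - 374669} = \frac{-183145 + \left(164025 - 111492\right)}{-170812} = \left(-183145 + 52533\right) \left(- \frac{1}{170812}\right) = \left(-130612\right) \left(- \frac{1}{170812}\right) = \frac{32653}{42703}$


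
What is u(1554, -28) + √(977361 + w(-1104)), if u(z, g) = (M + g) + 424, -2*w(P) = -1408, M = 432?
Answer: 828 + √978065 ≈ 1817.0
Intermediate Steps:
w(P) = 704 (w(P) = -½*(-1408) = 704)
u(z, g) = 856 + g (u(z, g) = (432 + g) + 424 = 856 + g)
u(1554, -28) + √(977361 + w(-1104)) = (856 - 28) + √(977361 + 704) = 828 + √978065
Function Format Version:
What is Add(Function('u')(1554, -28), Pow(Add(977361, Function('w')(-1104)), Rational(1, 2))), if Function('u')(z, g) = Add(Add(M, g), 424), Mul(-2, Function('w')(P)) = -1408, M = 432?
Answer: Add(828, Pow(978065, Rational(1, 2))) ≈ 1817.0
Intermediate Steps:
Function('w')(P) = 704 (Function('w')(P) = Mul(Rational(-1, 2), -1408) = 704)
Function('u')(z, g) = Add(856, g) (Function('u')(z, g) = Add(Add(432, g), 424) = Add(856, g))
Add(Function('u')(1554, -28), Pow(Add(977361, Function('w')(-1104)), Rational(1, 2))) = Add(Add(856, -28), Pow(Add(977361, 704), Rational(1, 2))) = Add(828, Pow(978065, Rational(1, 2)))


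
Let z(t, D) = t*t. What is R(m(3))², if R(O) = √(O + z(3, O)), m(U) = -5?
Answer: 4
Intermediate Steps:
z(t, D) = t²
R(O) = √(9 + O) (R(O) = √(O + 3²) = √(O + 9) = √(9 + O))
R(m(3))² = (√(9 - 5))² = (√4)² = 2² = 4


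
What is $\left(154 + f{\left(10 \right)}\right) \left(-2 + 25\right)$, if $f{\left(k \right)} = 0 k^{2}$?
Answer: $3542$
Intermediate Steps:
$f{\left(k \right)} = 0$
$\left(154 + f{\left(10 \right)}\right) \left(-2 + 25\right) = \left(154 + 0\right) \left(-2 + 25\right) = 154 \cdot 23 = 3542$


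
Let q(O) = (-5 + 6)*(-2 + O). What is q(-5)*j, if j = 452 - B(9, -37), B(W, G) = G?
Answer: -3423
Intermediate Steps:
q(O) = -2 + O (q(O) = 1*(-2 + O) = -2 + O)
j = 489 (j = 452 - 1*(-37) = 452 + 37 = 489)
q(-5)*j = (-2 - 5)*489 = -7*489 = -3423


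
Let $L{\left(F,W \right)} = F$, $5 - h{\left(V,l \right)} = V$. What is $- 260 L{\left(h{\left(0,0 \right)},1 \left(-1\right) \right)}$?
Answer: $-1300$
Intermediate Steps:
$h{\left(V,l \right)} = 5 - V$
$- 260 L{\left(h{\left(0,0 \right)},1 \left(-1\right) \right)} = - 260 \left(5 - 0\right) = - 260 \left(5 + 0\right) = \left(-260\right) 5 = -1300$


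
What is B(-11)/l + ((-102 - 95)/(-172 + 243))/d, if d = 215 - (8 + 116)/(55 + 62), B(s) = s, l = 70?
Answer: -21162641/124404070 ≈ -0.17011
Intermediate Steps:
d = 25031/117 (d = 215 - 124/117 = 25031/117 ≈ 213.94)
B(-11)/l + ((-102 - 95)/(-172 + 243))/d = -11/70 + ((-102 - 95)/(-172 + 243))/(25031/117) = -11*1/70 - 197/71*(117/25031) = -11/70 - 197*1/71*(117/25031) = -11/70 - 197/71*117/25031 = -11/70 - 23049/1777201 = -21162641/124404070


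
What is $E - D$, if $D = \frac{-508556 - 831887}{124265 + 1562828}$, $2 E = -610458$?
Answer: $- \frac{514948368854}{1687093} \approx -3.0523 \cdot 10^{5}$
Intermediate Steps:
$E = -305229$ ($E = \frac{1}{2} \left(-610458\right) = -305229$)
$D = - \frac{1340443}{1687093} \approx -0.79453$
$E - D = -305229 - - \frac{1340443}{1687093} = -305229 + \frac{1340443}{1687093} = - \frac{514948368854}{1687093}$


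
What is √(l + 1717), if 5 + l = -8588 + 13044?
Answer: 2*√1542 ≈ 78.537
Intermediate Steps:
l = 4451 (l = -5 + (-8588 + 13044) = -5 + 4456 = 4451)
√(l + 1717) = √(4451 + 1717) = √6168 = 2*√1542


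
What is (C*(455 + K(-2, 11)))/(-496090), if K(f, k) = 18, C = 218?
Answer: -51557/248045 ≈ -0.20785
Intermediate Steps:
(C*(455 + K(-2, 11)))/(-496090) = (218*(455 + 18))/(-496090) = (218*473)*(-1/496090) = 103114*(-1/496090) = -51557/248045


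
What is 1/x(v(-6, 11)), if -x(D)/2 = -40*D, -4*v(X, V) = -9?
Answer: 1/180 ≈ 0.0055556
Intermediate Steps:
v(X, V) = 9/4 (v(X, V) = -¼*(-9) = 9/4)
x(D) = 80*D (x(D) = -(-80)*D = 80*D)
1/x(v(-6, 11)) = 1/(80*(9/4)) = 1/180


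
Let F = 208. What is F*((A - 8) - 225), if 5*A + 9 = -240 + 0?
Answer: -294112/5 ≈ -58822.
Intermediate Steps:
A = -249/5 (A = -9/5 + (-240 + 0)/5 = -9/5 + (1/5)*(-240) = -9/5 - 48 = -249/5 ≈ -49.800)
F*((A - 8) - 225) = 208*((-249/5 - 8) - 225) = 208*(-289/5 - 225) = 208*(-1414/5) = -294112/5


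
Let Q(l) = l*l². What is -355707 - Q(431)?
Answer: -80418698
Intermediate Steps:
Q(l) = l³
-355707 - Q(431) = -355707 - 1*431³ = -355707 - 1*80062991 = -355707 - 80062991 = -80418698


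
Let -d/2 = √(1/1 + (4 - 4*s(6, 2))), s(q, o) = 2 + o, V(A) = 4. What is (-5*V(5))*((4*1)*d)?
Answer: 160*I*√11 ≈ 530.66*I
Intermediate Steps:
d = -2*I*√11 (d = -2*√(1/1 + (4 - 4*(2 + 2))) = -2*√(1 + (4 - 4*4)) = -2*√(1 + (4 - 16)) = -2*√(1 - 12) = -2*I*√11 ≈ -6.6332*I)
(-5*V(5))*((4*1)*d) = (-5*4)*((4*1)*(-2*I*√11)) = -80*(-2*I*√11) = -(-160)*I*√11 = 160*I*√11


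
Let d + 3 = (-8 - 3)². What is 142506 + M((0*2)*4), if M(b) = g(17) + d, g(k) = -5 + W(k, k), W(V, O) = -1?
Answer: 142618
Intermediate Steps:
d = 118 (d = -3 + (-8 - 3)² = -3 + (-11)² = -3 + 121 = 118)
g(k) = -6 (g(k) = -5 - 1 = -6)
M(b) = 112 (M(b) = -6 + 118 = 112)
142506 + M((0*2)*4) = 142506 + 112 = 142618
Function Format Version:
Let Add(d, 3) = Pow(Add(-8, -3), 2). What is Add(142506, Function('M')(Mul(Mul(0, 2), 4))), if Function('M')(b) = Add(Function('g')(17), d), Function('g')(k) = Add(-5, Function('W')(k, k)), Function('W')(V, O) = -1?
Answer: 142618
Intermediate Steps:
d = 118 (d = Add(-3, Pow(Add(-8, -3), 2)) = Add(-3, Pow(-11, 2)) = Add(-3, 121) = 118)
Function('g')(k) = -6 (Function('g')(k) = Add(-5, -1) = -6)
Function('M')(b) = 112 (Function('M')(b) = Add(-6, 118) = 112)
Add(142506, Function('M')(Mul(Mul(0, 2), 4))) = Add(142506, 112) = 142618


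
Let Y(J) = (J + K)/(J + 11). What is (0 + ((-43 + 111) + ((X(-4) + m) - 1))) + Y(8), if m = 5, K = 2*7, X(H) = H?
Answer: 1314/19 ≈ 69.158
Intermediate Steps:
K = 14
Y(J) = (14 + J)/(11 + J) (Y(J) = (J + 14)/(J + 11) = (14 + J)/(11 + J))
(0 + ((-43 + 111) + ((X(-4) + m) - 1))) + Y(8) = (0 + ((-43 + 111) + ((-4 + 5) - 1))) + (14 + 8)/(11 + 8) = (0 + (68 + (1 - 1))) + 22/19 = (0 + (68 + 0)) + (1/19)*22 = (0 + 68) + 22/19 = 68 + 22/19 = 1314/19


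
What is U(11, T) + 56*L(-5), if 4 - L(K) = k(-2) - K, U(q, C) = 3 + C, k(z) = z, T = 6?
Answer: 65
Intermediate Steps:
L(K) = 6 + K (L(K) = 4 - (-2 - K) = 4 + (2 + K) = 6 + K)
U(11, T) + 56*L(-5) = (3 + 6) + 56*(6 - 5) = 9 + 56*1 = 9 + 56 = 65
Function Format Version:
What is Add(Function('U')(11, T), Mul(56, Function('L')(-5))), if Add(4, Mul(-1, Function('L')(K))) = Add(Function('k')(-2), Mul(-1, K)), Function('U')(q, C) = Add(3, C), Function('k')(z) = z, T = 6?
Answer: 65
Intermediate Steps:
Function('L')(K) = Add(6, K) (Function('L')(K) = Add(4, Mul(-1, Add(-2, Mul(-1, K)))) = Add(4, Add(2, K)) = Add(6, K))
Add(Function('U')(11, T), Mul(56, Function('L')(-5))) = Add(Add(3, 6), Mul(56, Add(6, -5))) = Add(9, Mul(56, 1)) = Add(9, 56) = 65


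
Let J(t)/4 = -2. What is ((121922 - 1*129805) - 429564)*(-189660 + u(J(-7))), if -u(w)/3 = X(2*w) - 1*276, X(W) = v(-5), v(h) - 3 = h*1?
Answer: 82601367222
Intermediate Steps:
J(t) = -8 (J(t) = 4*(-2) = -8)
v(h) = 3 + h (v(h) = 3 + h*1 = 3 + h)
X(W) = -2 (X(W) = 3 - 5 = -2)
u(w) = 834 (u(w) = -3*(-2 - 1*276) = -3*(-2 - 276) = -3*(-278) = 834)
((121922 - 1*129805) - 429564)*(-189660 + u(J(-7))) = ((121922 - 1*129805) - 429564)*(-189660 + 834) = ((121922 - 129805) - 429564)*(-188826) = (-7883 - 429564)*(-188826) = -437447*(-188826) = 82601367222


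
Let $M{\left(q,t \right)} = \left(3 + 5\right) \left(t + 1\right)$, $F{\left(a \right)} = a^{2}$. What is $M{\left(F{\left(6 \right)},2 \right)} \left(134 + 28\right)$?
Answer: $3888$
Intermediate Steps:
$M{\left(q,t \right)} = 8 + 8 t$ ($M{\left(q,t \right)} = 8 \left(1 + t\right) = 8 + 8 t$)
$M{\left(F{\left(6 \right)},2 \right)} \left(134 + 28\right) = \left(8 + 8 \cdot 2\right) \left(134 + 28\right) = \left(8 + 16\right) 162 = 24 \cdot 162 = 3888$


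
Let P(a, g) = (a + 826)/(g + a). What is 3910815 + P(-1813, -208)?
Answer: 168165066/43 ≈ 3.9108e+6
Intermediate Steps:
P(a, g) = (826 + a)/(a + g)
3910815 + P(-1813, -208) = 3910815 + (826 - 1813)/(-1813 - 208) = 3910815 - 987/(-2021) = 3910815 - 1/2021*(-987) = 3910815 + 21/43 = 168165066/43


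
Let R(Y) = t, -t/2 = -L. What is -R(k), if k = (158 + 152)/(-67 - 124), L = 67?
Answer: -134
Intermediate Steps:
k = -310/191 (k = 310/(-191) = 310*(-1/191) = -310/191 ≈ -1.6230)
t = 134 (t = -(-2)*67 = -2*(-67) = 134)
R(Y) = 134
-R(k) = -1*134 = -134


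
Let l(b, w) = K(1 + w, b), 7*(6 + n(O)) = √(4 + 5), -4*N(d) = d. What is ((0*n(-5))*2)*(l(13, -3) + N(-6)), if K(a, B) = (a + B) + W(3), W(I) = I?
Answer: 0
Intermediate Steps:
N(d) = -d/4
K(a, B) = 3 + B + a (K(a, B) = (a + B) + 3 = (B + a) + 3 = 3 + B + a)
n(O) = -39/7 (n(O) = -6 + √(4 + 5)/7 = -6 + √9/7 = -6 + (⅐)*3 = -6 + 3/7 = -39/7)
l(b, w) = 4 + b + w (l(b, w) = 3 + b + (1 + w) = 4 + b + w)
((0*n(-5))*2)*(l(13, -3) + N(-6)) = ((0*(-39/7))*2)*((4 + 13 - 3) - ¼*(-6)) = (0*2)*(14 + 3/2) = 0*(31/2) = 0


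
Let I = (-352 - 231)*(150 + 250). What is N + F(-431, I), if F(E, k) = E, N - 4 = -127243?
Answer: -127670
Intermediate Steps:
N = -127239 (N = 4 - 127243 = -127239)
I = -233200 (I = -583*400 = -233200)
N + F(-431, I) = -127239 - 431 = -127670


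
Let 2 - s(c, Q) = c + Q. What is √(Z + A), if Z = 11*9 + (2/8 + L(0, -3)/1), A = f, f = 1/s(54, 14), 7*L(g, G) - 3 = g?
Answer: √21272559/462 ≈ 9.9832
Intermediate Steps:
L(g, G) = 3/7 + g/7
s(c, Q) = 2 - Q - c (s(c, Q) = 2 - (c + Q) = 2 - (Q + c) = 2 + (-Q - c) = 2 - Q - c)
f = -1/66 (f = 1/(2 - 1*14 - 1*54) = 1/(2 - 14 - 54) = 1/(-66) = -1/66 ≈ -0.015152)
A = -1/66 ≈ -0.015152
Z = 2791/28 (Z = 11*9 + (2/8 + (3/7 + (⅐)*0)/1) = 99 + (2*(⅛) + (3/7 + 0)*1) = 99 + (¼ + (3/7)*1) = 99 + (¼ + 3/7) = 99 + 19/28 = 2791/28 ≈ 99.679)
√(Z + A) = √(2791/28 - 1/66) = √(92089/924) = √21272559/462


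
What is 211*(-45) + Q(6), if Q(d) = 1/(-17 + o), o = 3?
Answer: -132931/14 ≈ -9495.1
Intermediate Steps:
Q(d) = -1/14 (Q(d) = 1/(-17 + 3) = 1/(-14) = -1/14)
211*(-45) + Q(6) = 211*(-45) - 1/14 = -9495 - 1/14 = -132931/14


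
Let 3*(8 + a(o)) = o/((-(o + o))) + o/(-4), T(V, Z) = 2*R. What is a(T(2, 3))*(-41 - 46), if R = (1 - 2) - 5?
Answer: 1247/2 ≈ 623.50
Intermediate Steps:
R = -6 (R = -1 - 5 = -6)
T(V, Z) = -12 (T(V, Z) = 2*(-6) = -12)
a(o) = -49/6 - o/12 (a(o) = -8 + (o/((-(o + o))) + o/(-4))/3 = -8 + (o/((-2*o)) + o*(-¼))/3 = -8 + (o/((-2*o)) - o/4)/3 = -8 + (o*(-1/(2*o)) - o/4)/3 = -8 + (-½ - o/4)/3 = -8 + (-⅙ - o/12) = -49/6 - o/12)
a(T(2, 3))*(-41 - 46) = (-49/6 - 1/12*(-12))*(-41 - 46) = (-49/6 + 1)*(-87) = -43/6*(-87) = 1247/2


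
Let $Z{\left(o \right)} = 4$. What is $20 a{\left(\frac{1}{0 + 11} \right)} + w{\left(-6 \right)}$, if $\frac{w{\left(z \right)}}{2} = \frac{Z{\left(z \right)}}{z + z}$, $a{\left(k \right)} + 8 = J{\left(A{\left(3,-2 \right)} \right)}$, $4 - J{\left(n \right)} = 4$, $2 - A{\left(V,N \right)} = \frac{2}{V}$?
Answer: $- \frac{482}{3} \approx -160.67$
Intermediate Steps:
$A{\left(V,N \right)} = 2 - \frac{2}{V}$
$J{\left(n \right)} = 0$ ($J{\left(n \right)} = 4 - 4 = 0$)
$a{\left(k \right)} = -8$ ($a{\left(k \right)} = -8 + 0 = -8$)
$w{\left(z \right)} = \frac{4}{z}$ ($w{\left(z \right)} = 2 \frac{4}{z + z} = 2 \frac{4}{2 z} = 2 \cdot 4 \frac{1}{2 z} = 2 \frac{2}{z} = \frac{4}{z}$)
$20 a{\left(\frac{1}{0 + 11} \right)} + w{\left(-6 \right)} = 20 \left(-8\right) + \frac{4}{-6} = -160 + 4 \left(- \frac{1}{6}\right) = -160 - \frac{2}{3} = - \frac{482}{3}$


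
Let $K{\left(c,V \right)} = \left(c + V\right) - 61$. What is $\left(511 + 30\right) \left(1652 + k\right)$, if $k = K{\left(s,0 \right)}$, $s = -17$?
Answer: $851534$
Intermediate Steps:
$K{\left(c,V \right)} = -61 + V + c$ ($K{\left(c,V \right)} = \left(V + c\right) - 61 = -61 + V + c$)
$k = -78$ ($k = -61 + 0 - 17 = -78$)
$\left(511 + 30\right) \left(1652 + k\right) = \left(511 + 30\right) \left(1652 - 78\right) = 541 \cdot 1574 = 851534$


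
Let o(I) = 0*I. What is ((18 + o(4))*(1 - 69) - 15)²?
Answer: 1535121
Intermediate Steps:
o(I) = 0
((18 + o(4))*(1 - 69) - 15)² = ((18 + 0)*(1 - 69) - 15)² = (18*(-68) - 15)² = (-1224 - 15)² = (-1239)² = 1535121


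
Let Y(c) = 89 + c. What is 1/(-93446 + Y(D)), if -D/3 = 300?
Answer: -1/94257 ≈ -1.0609e-5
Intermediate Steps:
D = -900 (D = -3*300 = -900)
1/(-93446 + Y(D)) = 1/(-93446 + (89 - 900)) = 1/(-93446 - 811) = 1/(-94257) = -1/94257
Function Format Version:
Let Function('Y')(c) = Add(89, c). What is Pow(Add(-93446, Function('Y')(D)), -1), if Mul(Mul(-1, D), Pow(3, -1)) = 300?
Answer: Rational(-1, 94257) ≈ -1.0609e-5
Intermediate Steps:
D = -900 (D = Mul(-3, 300) = -900)
Pow(Add(-93446, Function('Y')(D)), -1) = Pow(Add(-93446, Add(89, -900)), -1) = Pow(Add(-93446, -811), -1) = Pow(-94257, -1) = Rational(-1, 94257)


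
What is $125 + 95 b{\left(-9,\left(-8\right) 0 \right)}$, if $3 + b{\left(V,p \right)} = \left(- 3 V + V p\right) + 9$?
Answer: $3260$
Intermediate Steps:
$b{\left(V,p \right)} = 6 - 3 V + V p$ ($b{\left(V,p \right)} = -3 + \left(\left(- 3 V + V p\right) + 9\right) = -3 + \left(9 - 3 V + V p\right) = 6 - 3 V + V p$)
$125 + 95 b{\left(-9,\left(-8\right) 0 \right)} = 125 + 95 \left(6 - -27 - 9 \left(\left(-8\right) 0\right)\right) = 125 + 95 \left(6 + 27 - 0\right) = 125 + 95 \left(6 + 27 + 0\right) = 125 + 95 \cdot 33 = 125 + 3135 = 3260$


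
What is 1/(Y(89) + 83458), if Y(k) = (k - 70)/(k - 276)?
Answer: 187/15606627 ≈ 1.1982e-5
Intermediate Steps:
Y(k) = (-70 + k)/(-276 + k)
1/(Y(89) + 83458) = 1/((-70 + 89)/(-276 + 89) + 83458) = 1/(19/(-187) + 83458) = 1/(-1/187*19 + 83458) = 1/(-19/187 + 83458) = 1/(15606627/187) = 187/15606627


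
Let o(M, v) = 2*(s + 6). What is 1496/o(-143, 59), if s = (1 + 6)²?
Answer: 68/5 ≈ 13.600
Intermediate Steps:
s = 49 (s = 7² = 49)
o(M, v) = 110 (o(M, v) = 2*(49 + 6) = 2*55 = 110)
1496/o(-143, 59) = 1496/110 = 1496*(1/110) = 68/5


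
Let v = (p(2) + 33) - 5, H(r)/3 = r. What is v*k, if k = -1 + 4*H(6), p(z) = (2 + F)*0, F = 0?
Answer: 1988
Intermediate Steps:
p(z) = 0 (p(z) = (2 + 0)*0 = 2*0 = 0)
H(r) = 3*r
k = 71 (k = -1 + 4*(3*6) = -1 + 4*18 = -1 + 72 = 71)
v = 28 (v = (0 + 33) - 5 = 33 - 5 = 28)
v*k = 28*71 = 1988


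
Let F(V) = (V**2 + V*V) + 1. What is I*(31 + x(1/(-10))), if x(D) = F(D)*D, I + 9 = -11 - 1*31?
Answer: -787899/500 ≈ -1575.8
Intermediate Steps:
F(V) = 1 + 2*V**2 (F(V) = (V**2 + V**2) + 1 = 2*V**2 + 1 = 1 + 2*V**2)
I = -51 (I = -9 + (-11 - 1*31) = -9 + (-11 - 31) = -9 - 42 = -51)
x(D) = D*(1 + 2*D**2) (x(D) = (1 + 2*D**2)*D = D*(1 + 2*D**2))
I*(31 + x(1/(-10))) = -51*(31 + (1/(-10) + 2*(1/(-10))**3)) = -51*(31 + (-1/10 + 2*(-1/10)**3)) = -51*(31 + (-1/10 + 2*(-1/1000))) = -51*(31 + (-1/10 - 1/500)) = -51*(31 - 51/500) = -51*15449/500 = -787899/500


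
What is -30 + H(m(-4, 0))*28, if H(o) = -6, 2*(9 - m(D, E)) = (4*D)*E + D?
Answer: -198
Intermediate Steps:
m(D, E) = 9 - D/2 - 2*D*E (m(D, E) = 9 - ((4*D)*E + D)/2 = 9 - (4*D*E + D)/2 = 9 - (D + 4*D*E)/2 = 9 + (-D/2 - 2*D*E) = 9 - D/2 - 2*D*E)
-30 + H(m(-4, 0))*28 = -30 - 6*28 = -30 - 168 = -198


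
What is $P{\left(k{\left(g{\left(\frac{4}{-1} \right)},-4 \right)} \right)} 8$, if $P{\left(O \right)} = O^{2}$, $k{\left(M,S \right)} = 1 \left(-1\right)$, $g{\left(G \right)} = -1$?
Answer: $8$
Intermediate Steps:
$k{\left(M,S \right)} = -1$
$P{\left(k{\left(g{\left(\frac{4}{-1} \right)},-4 \right)} \right)} 8 = \left(-1\right)^{2} \cdot 8 = 1 \cdot 8 = 8$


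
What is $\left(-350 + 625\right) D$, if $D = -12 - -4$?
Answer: $-2200$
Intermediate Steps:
$D = -8$ ($D = -12 + 4 = -8$)
$\left(-350 + 625\right) D = \left(-350 + 625\right) \left(-8\right) = 275 \left(-8\right) = -2200$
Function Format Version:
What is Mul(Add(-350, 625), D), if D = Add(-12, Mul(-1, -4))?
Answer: -2200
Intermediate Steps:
D = -8 (D = Add(-12, 4) = -8)
Mul(Add(-350, 625), D) = Mul(Add(-350, 625), -8) = Mul(275, -8) = -2200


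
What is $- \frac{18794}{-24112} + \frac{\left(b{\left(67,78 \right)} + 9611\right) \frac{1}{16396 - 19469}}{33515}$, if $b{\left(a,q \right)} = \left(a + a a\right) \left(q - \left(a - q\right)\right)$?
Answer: $\frac{192561526579}{248333333864} \approx 0.77542$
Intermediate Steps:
$b{\left(a,q \right)} = \left(a + a^{2}\right) \left(- a + 2 q\right)$
$- \frac{18794}{-24112} + \frac{\left(b{\left(67,78 \right)} + 9611\right) \frac{1}{16396 - 19469}}{33515} = - \frac{18794}{-24112} + \frac{\left(67 \left(\left(-1\right) 67 - 67^{2} + 2 \cdot 78 + 2 \cdot 67 \cdot 78\right) + 9611\right) \frac{1}{16396 - 19469}}{33515} = \left(-18794\right) \left(- \frac{1}{24112}\right) + \frac{67 \left(-67 - 4489 + 156 + 10452\right) + 9611}{-3073} \cdot \frac{1}{33515} = \frac{9397}{12056} + \left(67 \left(-67 - 4489 + 156 + 10452\right) + 9611\right) \left(- \frac{1}{3073}\right) \frac{1}{33515} = \frac{9397}{12056} + \left(67 \cdot 6052 + 9611\right) \left(- \frac{1}{3073}\right) \frac{1}{33515} = \frac{9397}{12056} + \left(405484 + 9611\right) \left(- \frac{1}{3073}\right) \frac{1}{33515} = \frac{9397}{12056} + 415095 \left(- \frac{1}{3073}\right) \frac{1}{33515} = \frac{9397}{12056} - \frac{83019}{20598319} = \frac{192561526579}{248333333864}$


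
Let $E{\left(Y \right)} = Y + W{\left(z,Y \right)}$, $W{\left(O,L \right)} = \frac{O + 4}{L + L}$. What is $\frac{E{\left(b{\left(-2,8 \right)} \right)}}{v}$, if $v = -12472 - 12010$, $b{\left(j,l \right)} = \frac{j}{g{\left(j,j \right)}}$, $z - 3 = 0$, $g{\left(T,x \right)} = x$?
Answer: $- \frac{9}{48964} \approx -0.00018381$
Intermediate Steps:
$z = 3$ ($z = 3 + 0 = 3$)
$W{\left(O,L \right)} = \frac{4 + O}{2 L}$
$b{\left(j,l \right)} = 1$ ($b{\left(j,l \right)} = \frac{j}{j} = 1$)
$E{\left(Y \right)} = Y + \frac{7}{2 Y}$ ($E{\left(Y \right)} = Y + \frac{4 + 3}{2 Y} = Y + \frac{1}{2} \frac{1}{Y} 7 = Y + \frac{7}{2 Y}$)
$v = -24482$
$\frac{E{\left(b{\left(-2,8 \right)} \right)}}{v} = \frac{1 + \frac{7}{2 \cdot 1}}{-24482} = \left(1 + \frac{7}{2} \cdot 1\right) \left(- \frac{1}{24482}\right) = \left(1 + \frac{7}{2}\right) \left(- \frac{1}{24482}\right) = \frac{9}{2} \left(- \frac{1}{24482}\right) = - \frac{9}{48964}$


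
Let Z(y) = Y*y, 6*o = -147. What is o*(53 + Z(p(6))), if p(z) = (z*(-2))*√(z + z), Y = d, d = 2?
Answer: -2597/2 + 1176*√3 ≈ 738.39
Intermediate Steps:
o = -49/2 (o = (⅙)*(-147) = -49/2 ≈ -24.500)
Y = 2
p(z) = -2*√2*z^(3/2) (p(z) = (-2*z)*√(2*z) = (-2*z)*(√2*√z) = -2*√2*z^(3/2))
Z(y) = 2*y
o*(53 + Z(p(6))) = -49*(53 + 2*(-2*√2*6^(3/2)))/2 = -49*(53 + 2*(-2*√2*6*√6))/2 = -49*(53 + 2*(-24*√3))/2 = -49*(53 - 48*√3)/2 = -2597/2 + 1176*√3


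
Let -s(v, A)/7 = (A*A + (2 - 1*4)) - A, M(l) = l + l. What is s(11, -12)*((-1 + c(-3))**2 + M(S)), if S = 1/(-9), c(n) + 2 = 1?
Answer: -36652/9 ≈ -4072.4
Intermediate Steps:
c(n) = -1 (c(n) = -2 + 1 = -1)
S = -1/9 ≈ -0.11111
M(l) = 2*l
s(v, A) = 14 - 7*A**2 + 7*A (s(v, A) = -7*((A*A + (2 - 1*4)) - A) = -7*((A**2 + (2 - 4)) - A) = -7*((A**2 - 2) - A) = -7*((-2 + A**2) - A) = -7*(-2 + A**2 - A) = 14 - 7*A**2 + 7*A)
s(11, -12)*((-1 + c(-3))**2 + M(S)) = (14 - 7*(-12)**2 + 7*(-12))*((-1 - 1)**2 + 2*(-1/9)) = (14 - 7*144 - 84)*((-2)**2 - 2/9) = (14 - 1008 - 84)*(4 - 2/9) = -1078*34/9 = -36652/9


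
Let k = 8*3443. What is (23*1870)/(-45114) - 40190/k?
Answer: -749449775/310655004 ≈ -2.4125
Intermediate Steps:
k = 27544
(23*1870)/(-45114) - 40190/k = (23*1870)/(-45114) - 40190/27544 = 43010*(-1/45114) - 40190*1/27544 = -21505/22557 - 20095/13772 = -749449775/310655004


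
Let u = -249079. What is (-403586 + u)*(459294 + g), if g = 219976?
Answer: -443335754550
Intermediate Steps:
(-403586 + u)*(459294 + g) = (-403586 - 249079)*(459294 + 219976) = -652665*679270 = -443335754550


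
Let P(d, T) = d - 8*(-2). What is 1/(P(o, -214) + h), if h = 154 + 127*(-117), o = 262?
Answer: -1/14427 ≈ -6.9314e-5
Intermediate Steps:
h = -14705 (h = 154 - 14859 = -14705)
P(d, T) = 16 + d (P(d, T) = d + 16 = 16 + d)
1/(P(o, -214) + h) = 1/((16 + 262) - 14705) = 1/(278 - 14705) = 1/(-14427) = -1/14427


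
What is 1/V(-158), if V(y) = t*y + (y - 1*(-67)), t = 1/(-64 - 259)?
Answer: -323/29235 ≈ -0.011048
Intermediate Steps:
t = -1/323 (t = 1/(-323) = -1/323 ≈ -0.0030960)
V(y) = 67 + 322*y/323 (V(y) = -y/323 + (y - 1*(-67)) = -y/323 + (y + 67) = -y/323 + (67 + y) = 67 + 322*y/323)
1/V(-158) = 1/(67 + (322/323)*(-158)) = 1/(67 - 50876/323) = 1/(-29235/323) = -323/29235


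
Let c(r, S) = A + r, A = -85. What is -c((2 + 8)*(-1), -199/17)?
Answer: 95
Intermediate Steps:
c(r, S) = -85 + r
-c((2 + 8)*(-1), -199/17) = -(-85 + (2 + 8)*(-1)) = -(-85 + 10*(-1)) = -(-85 - 10) = -1*(-95) = 95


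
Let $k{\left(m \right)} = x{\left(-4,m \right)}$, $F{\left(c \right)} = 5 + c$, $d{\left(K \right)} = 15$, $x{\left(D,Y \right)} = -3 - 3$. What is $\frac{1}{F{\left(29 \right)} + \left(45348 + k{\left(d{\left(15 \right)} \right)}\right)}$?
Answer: $\frac{1}{45376} \approx 2.2038 \cdot 10^{-5}$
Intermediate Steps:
$x{\left(D,Y \right)} = -6$
$k{\left(m \right)} = -6$
$\frac{1}{F{\left(29 \right)} + \left(45348 + k{\left(d{\left(15 \right)} \right)}\right)} = \frac{1}{\left(5 + 29\right) + \left(45348 - 6\right)} = \frac{1}{34 + 45342} = \frac{1}{45376}$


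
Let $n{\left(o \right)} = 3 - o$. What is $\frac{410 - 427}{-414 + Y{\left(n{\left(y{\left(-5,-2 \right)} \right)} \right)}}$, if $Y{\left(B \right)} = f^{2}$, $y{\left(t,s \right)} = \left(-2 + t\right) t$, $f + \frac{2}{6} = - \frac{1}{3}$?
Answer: $\frac{153}{3722} \approx 0.041107$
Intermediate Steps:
$f = - \frac{2}{3}$ ($f = - \frac{1}{3} - \frac{1}{3} = - \frac{2}{3} \approx -0.66667$)
$y{\left(t,s \right)} = t \left(-2 + t\right)$
$Y{\left(B \right)} = \frac{4}{9}$ ($Y{\left(B \right)} = \left(- \frac{2}{3}\right)^{2} = \frac{4}{9}$)
$\frac{410 - 427}{-414 + Y{\left(n{\left(y{\left(-5,-2 \right)} \right)} \right)}} = \frac{410 - 427}{-414 + \frac{4}{9}} = - \frac{17}{- \frac{3722}{9}} = \left(-17\right) \left(- \frac{9}{3722}\right) = \frac{153}{3722}$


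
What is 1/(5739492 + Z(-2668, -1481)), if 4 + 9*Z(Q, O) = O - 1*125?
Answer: 9/51653818 ≈ 1.7424e-7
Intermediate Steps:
Z(Q, O) = -43/3 + O/9 (Z(Q, O) = -4/9 + (O - 1*125)/9 = -4/9 + (O - 125)/9 = -4/9 + (-125 + O)/9 = -4/9 + (-125/9 + O/9) = -43/3 + O/9)
1/(5739492 + Z(-2668, -1481)) = 1/(5739492 + (-43/3 + (1/9)*(-1481))) = 1/(5739492 + (-43/3 - 1481/9)) = 1/(5739492 - 1610/9) = 1/(51653818/9) = 9/51653818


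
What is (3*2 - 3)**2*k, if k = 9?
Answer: 81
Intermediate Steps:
(3*2 - 3)**2*k = (3*2 - 3)**2*9 = (6 - 3)**2*9 = 3**2*9 = 9*9 = 81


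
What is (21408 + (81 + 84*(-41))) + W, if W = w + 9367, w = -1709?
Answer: 25703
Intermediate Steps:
W = 7658 (W = -1709 + 9367 = 7658)
(21408 + (81 + 84*(-41))) + W = (21408 + (81 + 84*(-41))) + 7658 = (21408 + (81 - 3444)) + 7658 = (21408 - 3363) + 7658 = 18045 + 7658 = 25703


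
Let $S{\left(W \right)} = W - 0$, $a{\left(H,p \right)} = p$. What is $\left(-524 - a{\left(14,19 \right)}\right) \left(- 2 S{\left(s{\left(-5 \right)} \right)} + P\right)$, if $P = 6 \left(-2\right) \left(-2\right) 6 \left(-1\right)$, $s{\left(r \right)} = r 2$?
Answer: $67332$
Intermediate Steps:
$s{\left(r \right)} = 2 r$
$S{\left(W \right)} = W$ ($S{\left(W \right)} = W + 0 = W$)
$P = -144$ ($P = 6 \cdot 4 \cdot 6 \left(-1\right) = 6 \cdot 24 \left(-1\right) = 144 \left(-1\right) = -144$)
$\left(-524 - a{\left(14,19 \right)}\right) \left(- 2 S{\left(s{\left(-5 \right)} \right)} + P\right) = \left(-524 - 19\right) \left(- 2 \cdot 2 \left(-5\right) - 144\right) = \left(-524 - 19\right) \left(\left(-2\right) \left(-10\right) - 144\right) = - 543 \left(20 - 144\right) = \left(-543\right) \left(-124\right) = 67332$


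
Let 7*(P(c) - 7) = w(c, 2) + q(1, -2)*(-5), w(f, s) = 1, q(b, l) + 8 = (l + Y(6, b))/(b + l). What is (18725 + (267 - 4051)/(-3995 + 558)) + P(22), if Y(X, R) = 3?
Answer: 64408254/3437 ≈ 18740.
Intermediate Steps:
q(b, l) = -8 + (3 + l)/(b + l) (q(b, l) = -8 + (l + 3)/(b + l) = -8 + (3 + l)/(b + l))
P(c) = 95/7 (P(c) = 7 + (1 + ((3 - 8*1 - 7*(-2))/(1 - 2))*(-5))/7 = 7 + (1 + ((3 - 8 + 14)/(-1))*(-5))/7 = 7 + (1 - 1*9*(-5))/7 = 7 + (1 - 9*(-5))/7 = 7 + (1 + 45)/7 = 7 + (1/7)*46 = 7 + 46/7 = 95/7)
(18725 + (267 - 4051)/(-3995 + 558)) + P(22) = (18725 + (267 - 4051)/(-3995 + 558)) + 95/7 = (18725 - 3784/(-3437)) + 95/7 = (18725 - 3784*(-1/3437)) + 95/7 = (18725 + 3784/3437) + 95/7 = 64361609/3437 + 95/7 = 64408254/3437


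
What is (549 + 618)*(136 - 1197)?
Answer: -1238187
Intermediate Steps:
(549 + 618)*(136 - 1197) = 1167*(-1061) = -1238187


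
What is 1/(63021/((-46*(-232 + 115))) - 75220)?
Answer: -1794/134923673 ≈ -1.3296e-5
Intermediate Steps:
1/(63021/((-46*(-232 + 115))) - 75220) = 1/(63021/((-46*(-117))) - 75220) = 1/(63021/5382 - 75220) = 1/(63021*(1/5382) - 75220) = 1/(21007/1794 - 75220) = 1/(-134923673/1794) = -1794/134923673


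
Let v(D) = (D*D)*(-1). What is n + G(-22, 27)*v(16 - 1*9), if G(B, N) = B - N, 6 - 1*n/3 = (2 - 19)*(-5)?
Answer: 2164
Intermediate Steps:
n = -237 (n = 18 - 3*(2 - 19)*(-5) = 18 - (-51)*(-5) = 18 - 3*85 = 18 - 255 = -237)
v(D) = -D**2 (v(D) = D**2*(-1) = -D**2)
n + G(-22, 27)*v(16 - 1*9) = -237 + (-22 - 1*27)*(-(16 - 1*9)**2) = -237 + (-22 - 27)*(-(16 - 9)**2) = -237 - (-49)*7**2 = -237 - (-49)*49 = -237 - 49*(-49) = -237 + 2401 = 2164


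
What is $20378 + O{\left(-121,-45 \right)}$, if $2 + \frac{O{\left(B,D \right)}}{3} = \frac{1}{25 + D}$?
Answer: $\frac{407437}{20} \approx 20372.0$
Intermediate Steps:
$O{\left(B,D \right)} = -6 + \frac{3}{25 + D}$
$20378 + O{\left(-121,-45 \right)} = 20378 + \frac{3 \left(-49 - -90\right)}{25 - 45} = 20378 + \frac{3 \left(-49 + 90\right)}{-20} = 20378 + 3 \left(- \frac{1}{20}\right) 41 = 20378 - \frac{123}{20} = \frac{407437}{20}$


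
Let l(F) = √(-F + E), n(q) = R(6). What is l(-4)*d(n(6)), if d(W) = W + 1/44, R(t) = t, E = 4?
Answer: 265*√2/22 ≈ 17.035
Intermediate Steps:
n(q) = 6
l(F) = √(4 - F) (l(F) = √(-F + 4) = √(4 - F))
d(W) = 1/44 + W (d(W) = W + 1/44 = 1/44 + W)
l(-4)*d(n(6)) = √(4 - 1*(-4))*(1/44 + 6) = √(4 + 4)*(265/44) = √8*(265/44) = (2*√2)*(265/44) = 265*√2/22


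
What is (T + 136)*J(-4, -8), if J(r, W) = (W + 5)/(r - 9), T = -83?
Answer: 159/13 ≈ 12.231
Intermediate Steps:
J(r, W) = (5 + W)/(-9 + r)
(T + 136)*J(-4, -8) = (-83 + 136)*((5 - 8)/(-9 - 4)) = 53*(-3/(-13)) = 53*(-1/13*(-3)) = 53*(3/13) = 159/13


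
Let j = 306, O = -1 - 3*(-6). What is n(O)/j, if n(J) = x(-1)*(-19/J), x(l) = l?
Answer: 19/5202 ≈ 0.0036524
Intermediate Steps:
O = 17 (O = -1 + 18 = 17)
n(J) = 19/J (n(J) = -(-19)/J = 19/J)
n(O)/j = (19/17)/306 = (19*(1/17))*(1/306) = (19/17)*(1/306) = 19/5202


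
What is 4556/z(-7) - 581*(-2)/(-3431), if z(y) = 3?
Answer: 15628150/10293 ≈ 1518.3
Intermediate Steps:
4556/z(-7) - 581*(-2)/(-3431) = 4556/3 - 581*(-2)/(-3431) = 4556*(⅓) + 1162*(-1/3431) = 4556/3 - 1162/3431 = 15628150/10293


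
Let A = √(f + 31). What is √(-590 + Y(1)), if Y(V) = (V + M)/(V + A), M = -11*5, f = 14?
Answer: √(-644 - 1770*√5)/√(1 + 3*√5) ≈ 24.434*I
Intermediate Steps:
M = -55
A = 3*√5 (A = √(14 + 31) = √45 = 3*√5 ≈ 6.7082)
Y(V) = (-55 + V)/(V + 3*√5) (Y(V) = (V - 55)/(V + 3*√5) = (-55 + V)/(V + 3*√5))
√(-590 + Y(1)) = √(-590 + (-55 + 1)/(1 + 3*√5)) = √(-590 - 54/(1 + 3*√5))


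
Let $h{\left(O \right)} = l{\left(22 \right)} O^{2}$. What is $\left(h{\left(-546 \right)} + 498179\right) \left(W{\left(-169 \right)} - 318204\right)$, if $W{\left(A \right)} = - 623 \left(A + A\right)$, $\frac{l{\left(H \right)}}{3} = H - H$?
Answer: $-53619005770$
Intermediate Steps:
$l{\left(H \right)} = 0$ ($l{\left(H \right)} = 3 \left(H - H\right) = 3 \cdot 0 = 0$)
$W{\left(A \right)} = - 1246 A$ ($W{\left(A \right)} = - 623 \cdot 2 A = - 1246 A$)
$h{\left(O \right)} = 0$ ($h{\left(O \right)} = 0 O^{2} = 0$)
$\left(h{\left(-546 \right)} + 498179\right) \left(W{\left(-169 \right)} - 318204\right) = \left(0 + 498179\right) \left(\left(-1246\right) \left(-169\right) - 318204\right) = 498179 \left(210574 - 318204\right) = 498179 \left(-107630\right) = -53619005770$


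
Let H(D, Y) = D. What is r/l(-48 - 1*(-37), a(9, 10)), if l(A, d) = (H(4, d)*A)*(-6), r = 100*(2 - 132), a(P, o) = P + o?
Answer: -1625/33 ≈ -49.242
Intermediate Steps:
r = -13000 (r = 100*(-130) = -13000)
l(A, d) = -24*A (l(A, d) = (4*A)*(-6) = -24*A)
r/l(-48 - 1*(-37), a(9, 10)) = -13000*(-1/(24*(-48 - 1*(-37)))) = -13000*(-1/(24*(-48 + 37))) = -13000/((-24*(-11))) = -13000/264 = -13000*1/264 = -1625/33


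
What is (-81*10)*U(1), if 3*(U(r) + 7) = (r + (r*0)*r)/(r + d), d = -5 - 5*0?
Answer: 11475/2 ≈ 5737.5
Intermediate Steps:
d = -5 (d = -5 + 0 = -5)
U(r) = -7 + r/(3*(-5 + r)) (U(r) = -7 + ((r + (r*0)*r)/(r - 5))/3 = -7 + ((r + 0*r)/(-5 + r))/3 = -7 + ((r + 0)/(-5 + r))/3 = -7 + (r/(-5 + r))/3 = -7 + r/(3*(-5 + r)))
(-81*10)*U(1) = (-81*10)*(5*(21 - 4*1)/(3*(-5 + 1))) = -1350*(21 - 4)/(-4) = -1350*(-1)*17/4 = -810*(-85/12) = 11475/2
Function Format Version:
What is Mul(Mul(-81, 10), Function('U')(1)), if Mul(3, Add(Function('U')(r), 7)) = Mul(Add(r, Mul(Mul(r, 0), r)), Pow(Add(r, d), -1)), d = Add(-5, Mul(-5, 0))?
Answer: Rational(11475, 2) ≈ 5737.5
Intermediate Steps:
d = -5 (d = Add(-5, 0) = -5)
Function('U')(r) = Add(-7, Mul(Rational(1, 3), r, Pow(Add(-5, r), -1))) (Function('U')(r) = Add(-7, Mul(Rational(1, 3), Mul(Add(r, Mul(Mul(r, 0), r)), Pow(Add(r, -5), -1)))) = Add(-7, Mul(Rational(1, 3), Mul(Add(r, Mul(0, r)), Pow(Add(-5, r), -1)))) = Add(-7, Mul(Rational(1, 3), Mul(Add(r, 0), Pow(Add(-5, r), -1)))) = Add(-7, Mul(Rational(1, 3), Mul(r, Pow(Add(-5, r), -1)))) = Add(-7, Mul(Rational(1, 3), r, Pow(Add(-5, r), -1))))
Mul(Mul(-81, 10), Function('U')(1)) = Mul(Mul(-81, 10), Mul(Rational(5, 3), Pow(Add(-5, 1), -1), Add(21, Mul(-4, 1)))) = Mul(-810, Mul(Rational(5, 3), Pow(-4, -1), Add(21, -4))) = Mul(-810, Mul(Rational(5, 3), Rational(-1, 4), 17)) = Mul(-810, Rational(-85, 12)) = Rational(11475, 2)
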